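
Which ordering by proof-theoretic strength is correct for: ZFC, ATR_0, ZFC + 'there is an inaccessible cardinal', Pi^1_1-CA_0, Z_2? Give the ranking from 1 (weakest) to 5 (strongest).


Ordering by consistency strength:
1. ATR_0
2. Pi^1_1-CA_0
3. Z_2
4. ZFC
5. ZFC + 'there is an inaccessible cardinal'


ZFC=4, ATR_0=1, ZFC + 'there is an inaccessible cardinal'=5, Pi^1_1-CA_0=2, Z_2=3


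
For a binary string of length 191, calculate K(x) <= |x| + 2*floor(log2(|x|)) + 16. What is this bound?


floor(log2(191)) = 7
2 * 7 = 14
K(x) <= 191 + 14 + 16 = 221

221


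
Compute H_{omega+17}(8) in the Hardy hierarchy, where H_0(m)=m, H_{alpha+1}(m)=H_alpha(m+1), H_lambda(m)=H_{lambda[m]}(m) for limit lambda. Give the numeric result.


H_{omega+17}(8):
Unwind the 17 successor steps: H_{omega+17}(8) = H_omega(8+17) = H_omega(25).
H_omega(m) = H_m(m) = m + m = 2m.
Result = 2 * 25 = 50

50


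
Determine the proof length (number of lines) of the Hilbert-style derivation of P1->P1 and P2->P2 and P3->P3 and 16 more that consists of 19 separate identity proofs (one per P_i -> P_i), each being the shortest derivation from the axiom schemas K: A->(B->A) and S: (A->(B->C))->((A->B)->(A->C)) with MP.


The shortest proof of A->A from K and S in the Hilbert calculus has exactly 5 lines:
(1) K instance A->((A->A)->A), (2) S instance, (3) MP on 1,2, (4) K instance A->(A->A), (5) MP on 3,4.
For 19 independent identities: 19 * 5 = 95 lines total.

95


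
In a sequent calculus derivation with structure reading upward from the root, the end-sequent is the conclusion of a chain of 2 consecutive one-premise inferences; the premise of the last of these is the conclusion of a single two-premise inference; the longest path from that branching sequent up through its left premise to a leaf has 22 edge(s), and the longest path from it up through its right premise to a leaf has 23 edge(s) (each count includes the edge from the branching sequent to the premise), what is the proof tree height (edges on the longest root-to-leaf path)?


Longest path through the left premise: 22 edges (measured from the branching sequent)
Longest path through the right premise: 23 edges
Height of the subtree rooted at the branching sequent: max(22, 23) = 23
The branching sequent sits 2 edges above the root (the chain of one-premise inferences), so height = 23 + 2 = 25

25


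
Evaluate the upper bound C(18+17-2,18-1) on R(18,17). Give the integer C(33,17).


R(18,17) <= C(18+17-2, 18-1) = C(33, 17)
C(33, 17) = 33! / (17! * 16!)
= 1166803110

1166803110


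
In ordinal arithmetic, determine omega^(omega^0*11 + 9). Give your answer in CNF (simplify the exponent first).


omega^(omega^0*11 + 9):
omega^0 = 1, so the exponent is 11 + 9 = 20 (finite ordinal addition).
Result = omega^20, already a single CNF term.

omega^20


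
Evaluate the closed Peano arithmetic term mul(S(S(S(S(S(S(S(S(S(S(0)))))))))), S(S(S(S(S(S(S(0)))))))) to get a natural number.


mul(S^10(0), S^7(0)):
S^10(0) = 10
S^7(0) = 7
10 * 7 = 70

70


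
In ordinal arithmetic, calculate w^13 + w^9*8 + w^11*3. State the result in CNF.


Ordinal addition (w^13 + w^9*8) + w^11*3:
alpha's leading term has exponent 13 > beta's exponent 11, so it survives.
alpha's tail term has exponent 9 < beta's exponent 11, so it is absorbed by beta.
In ordinal addition, any term followed by a strictly larger-exponent term is absorbed.
Result = w^13 + w^11*3

w^13 + w^11*3


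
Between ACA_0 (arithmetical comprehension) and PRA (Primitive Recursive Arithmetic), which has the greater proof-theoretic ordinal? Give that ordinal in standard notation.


Proof-theoretic ordinal of ACA_0 (arithmetical comprehension): epsilon_0
Proof-theoretic ordinal of PRA (Primitive Recursive Arithmetic): omega^omega
Comparing: omega^omega < epsilon_0.
The larger ordinal is epsilon_0 (from ACA_0 (arithmetical comprehension)).

epsilon_0


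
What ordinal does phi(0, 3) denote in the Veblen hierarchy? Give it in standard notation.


phi(0, 3):
phi(0, beta) = omega^beta by definition.
phi(0, 3) = omega^3

omega^3


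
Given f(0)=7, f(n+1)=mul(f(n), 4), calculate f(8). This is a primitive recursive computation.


f(0) = 7
f(1) = mul(f(0), 4) = mul(7, 4) = 28
f(2) = mul(f(1), 4) = mul(28, 4) = 112
f(3) = mul(f(2), 4) = mul(112, 4) = 448
f(4) = mul(f(3), 4) = mul(448, 4) = 1792
f(5) = mul(f(4), 4) = mul(1792, 4) = 7168
f(6) = mul(f(5), 4) = mul(7168, 4) = 28672
f(7) = mul(f(6), 4) = mul(28672, 4) = 114688
f(8) = mul(f(7), 4) = mul(114688, 4) = 458752


458752


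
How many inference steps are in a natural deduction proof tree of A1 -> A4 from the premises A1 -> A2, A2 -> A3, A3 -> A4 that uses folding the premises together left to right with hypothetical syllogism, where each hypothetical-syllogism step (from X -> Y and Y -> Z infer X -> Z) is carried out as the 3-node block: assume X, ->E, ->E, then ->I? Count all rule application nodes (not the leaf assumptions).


There are 3 premises in the chain. The first HS step combines premises 1 and 2; each further premise needs one more HS step.
So 3 premises require 3 - 1 = 2 hypothetical-syllogism steps.
Each HS step uses 3 inference nodes (->E, ->E, ->I).
2 * 3 = 6 total inference nodes.

6


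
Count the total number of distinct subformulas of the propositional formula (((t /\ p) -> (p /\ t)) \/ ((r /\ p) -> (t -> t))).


Formula: (((t /\ p) -> (p /\ t)) \/ ((r /\ p) -> (t -> t)))
Subformulas found:
  1. r
  2. t
  3. p
  4. (t -> t)
  5. (r /\ p)
  6. (p /\ t)
  7. (t /\ p)
  8. ((t /\ p) -> (p /\ t))
  9. ((r /\ p) -> (t -> t))
  10. (((t /\ p) -> (p /\ t)) \/ ((r /\ p) -> (t -> t)))
Total distinct subformulas = 10

10


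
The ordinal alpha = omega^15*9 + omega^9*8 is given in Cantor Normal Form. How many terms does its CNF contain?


CNF: omega^15*9 + omega^9*8
Count the summands separated by '+':
  term 1: omega^15*9
  term 2: omega^9*8
Total terms = 2

2


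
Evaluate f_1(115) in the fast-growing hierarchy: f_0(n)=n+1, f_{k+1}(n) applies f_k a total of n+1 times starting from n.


f_1(115) = f_0^116(115)
f_0 adds 1 each time, applied 116 times.
f_1(115) = 115 + 116 = 231

231


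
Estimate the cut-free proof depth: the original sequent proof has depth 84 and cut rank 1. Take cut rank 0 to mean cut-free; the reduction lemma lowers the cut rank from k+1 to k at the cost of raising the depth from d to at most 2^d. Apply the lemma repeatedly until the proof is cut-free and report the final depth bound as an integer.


Each rank reduction sends depth d to at most 2^d; cut rank r needs r reductions.
2_0(84) = 84
2_1(84) = 2^84 = 19342813113834066795298816
Cut-free depth bound = 19342813113834066795298816

19342813113834066795298816


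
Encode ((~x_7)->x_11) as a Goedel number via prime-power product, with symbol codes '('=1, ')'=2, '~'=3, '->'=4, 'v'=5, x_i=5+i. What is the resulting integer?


Formula: ((~x_7)->x_11)
Symbol codes: [1, 1, 3, 12, 2, 4, 16, 2]
Primes: [2, 3, 5, 7, 11, 13, 17, 19]
p_1^1 = 2^1 = 2
p_2^1 = 3^1 = 3
p_3^3 = 5^3 = 125
p_4^12 = 7^12 = 13841287201
p_5^2 = 11^2 = 121
p_6^4 = 13^4 = 28561
p_7^16 = 17^16 = 48661191875666868481
p_8^2 = 19^2 = 361
Product = 630211707824691278564161298992605218940750

630211707824691278564161298992605218940750


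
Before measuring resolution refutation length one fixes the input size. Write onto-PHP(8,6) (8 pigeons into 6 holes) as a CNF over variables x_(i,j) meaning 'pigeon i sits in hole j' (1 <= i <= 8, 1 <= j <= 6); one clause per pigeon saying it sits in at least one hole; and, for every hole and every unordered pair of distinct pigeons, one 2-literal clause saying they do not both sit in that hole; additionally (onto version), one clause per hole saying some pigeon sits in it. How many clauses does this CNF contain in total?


onto-PHP(8,6): 8 pigeons, 6 holes, 8*6 = 48 variables.
- pigeon clauses: one per pigeon -> 8 clauses
- hole clauses: 6 holes * C(8,2) = 6 * 28 -> 168 clauses
- onto clauses: one per hole -> 6 clauses
Total clauses = 8 + 168 + 6 = 182

182


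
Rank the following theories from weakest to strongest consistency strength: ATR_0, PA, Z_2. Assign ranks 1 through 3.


Ordering by consistency strength:
1. PA
2. ATR_0
3. Z_2


ATR_0=2, PA=1, Z_2=3


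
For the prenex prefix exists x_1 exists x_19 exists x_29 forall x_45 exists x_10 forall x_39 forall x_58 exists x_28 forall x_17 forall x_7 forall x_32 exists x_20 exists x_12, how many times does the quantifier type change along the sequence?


Walk the prefix and count type changes:
  position 1: exists -> exists
  position 2: exists -> exists
  position 3: exists -> forall <-- alternation
  position 4: forall -> exists <-- alternation
  position 5: exists -> forall <-- alternation
  position 6: forall -> forall
  position 7: forall -> exists <-- alternation
  position 8: exists -> forall <-- alternation
  position 9: forall -> forall
  position 10: forall -> forall
  position 11: forall -> exists <-- alternation
  position 12: exists -> exists
Total alternations = 6

6


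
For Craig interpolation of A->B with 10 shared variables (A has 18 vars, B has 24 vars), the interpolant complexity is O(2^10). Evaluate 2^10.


Shared atoms = 10
Craig interpolant size bound = 2^10
= 1024

1024


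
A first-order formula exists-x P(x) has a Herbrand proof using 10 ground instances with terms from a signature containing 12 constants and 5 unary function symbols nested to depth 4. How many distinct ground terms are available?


Herbrand terms by depth:
Depth 0: 12 constants
Depth 1: 60 new terms (running total: 72)
Depth 2: 300 new terms (running total: 372)
Depth 3: 1500 new terms (running total: 1872)
Depth 4: 7500 new terms (running total: 9372)
Total distinct ground terms = 9372

9372


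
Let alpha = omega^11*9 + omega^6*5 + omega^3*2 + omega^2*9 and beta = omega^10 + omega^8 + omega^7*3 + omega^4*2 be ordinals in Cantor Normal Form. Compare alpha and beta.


Compare term by term from highest exponent:
alpha = omega^11*9 + omega^6*5 + omega^3*2 + omega^2*9
beta = omega^10 + omega^8 + omega^7*3 + omega^4*2
Term 1: alpha has omega^11*9, beta has omega^10*1
Term 2: alpha has omega^6*5, beta has omega^8*1
Term 3: alpha has omega^3*2, beta has omega^7*3
Term 4: alpha has omega^2*9, beta has omega^4*2
Result: alpha > beta

alpha > beta


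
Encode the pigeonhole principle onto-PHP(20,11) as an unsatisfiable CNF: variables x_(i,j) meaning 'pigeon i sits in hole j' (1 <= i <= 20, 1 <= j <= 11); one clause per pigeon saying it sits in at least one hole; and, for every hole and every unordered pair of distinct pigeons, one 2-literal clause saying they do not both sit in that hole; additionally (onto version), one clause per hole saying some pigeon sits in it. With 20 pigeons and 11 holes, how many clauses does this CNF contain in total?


onto-PHP(20,11): 20 pigeons, 11 holes, 20*11 = 220 variables.
- pigeon clauses: one per pigeon -> 20 clauses
- hole clauses: 11 holes * C(20,2) = 11 * 190 -> 2090 clauses
- onto clauses: one per hole -> 11 clauses
Total clauses = 20 + 2090 + 11 = 2121

2121


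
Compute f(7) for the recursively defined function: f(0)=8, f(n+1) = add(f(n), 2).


f(0) = 8
f(1) = add(f(0), 2) = add(8, 2) = 10
f(2) = add(f(1), 2) = add(10, 2) = 12
f(3) = add(f(2), 2) = add(12, 2) = 14
f(4) = add(f(3), 2) = add(14, 2) = 16
f(5) = add(f(4), 2) = add(16, 2) = 18
f(6) = add(f(5), 2) = add(18, 2) = 20
f(7) = add(f(6), 2) = add(20, 2) = 22


22


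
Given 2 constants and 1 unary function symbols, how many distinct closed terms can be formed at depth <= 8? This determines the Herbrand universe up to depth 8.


Herbrand terms by depth:
Depth 0: 2 constants
Depth 1: 2 new terms (running total: 4)
Depth 2: 2 new terms (running total: 6)
Depth 3: 2 new terms (running total: 8)
Depth 4: 2 new terms (running total: 10)
Depth 5: 2 new terms (running total: 12)
Depth 6: 2 new terms (running total: 14)
Depth 7: 2 new terms (running total: 16)
Depth 8: 2 new terms (running total: 18)
Total distinct ground terms = 18

18


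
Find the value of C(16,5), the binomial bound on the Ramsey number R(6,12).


R(6,12) <= C(6+12-2, 6-1) = C(16, 5)
C(16, 5) = 16! / (5! * 11!)
= 4368

4368


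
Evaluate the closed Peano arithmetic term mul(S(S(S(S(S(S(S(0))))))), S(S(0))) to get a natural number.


mul(S^7(0), S^2(0)):
S^7(0) = 7
S^2(0) = 2
7 * 2 = 14

14


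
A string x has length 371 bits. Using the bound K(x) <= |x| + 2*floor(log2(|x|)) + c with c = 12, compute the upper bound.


floor(log2(371)) = 8
2 * 8 = 16
K(x) <= 371 + 16 + 12 = 399

399


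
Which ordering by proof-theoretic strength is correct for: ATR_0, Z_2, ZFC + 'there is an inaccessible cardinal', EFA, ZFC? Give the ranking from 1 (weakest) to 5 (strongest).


Ordering by consistency strength:
1. EFA
2. ATR_0
3. Z_2
4. ZFC
5. ZFC + 'there is an inaccessible cardinal'


ATR_0=2, Z_2=3, ZFC + 'there is an inaccessible cardinal'=5, EFA=1, ZFC=4


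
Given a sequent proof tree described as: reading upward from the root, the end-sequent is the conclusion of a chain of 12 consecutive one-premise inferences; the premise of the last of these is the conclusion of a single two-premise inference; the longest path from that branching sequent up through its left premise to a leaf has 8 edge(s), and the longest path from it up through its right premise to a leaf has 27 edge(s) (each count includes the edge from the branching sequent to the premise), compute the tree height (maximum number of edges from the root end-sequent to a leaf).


Longest path through the left premise: 8 edges (measured from the branching sequent)
Longest path through the right premise: 27 edges
Height of the subtree rooted at the branching sequent: max(8, 27) = 27
The branching sequent sits 12 edges above the root (the chain of one-premise inferences), so height = 27 + 12 = 39

39


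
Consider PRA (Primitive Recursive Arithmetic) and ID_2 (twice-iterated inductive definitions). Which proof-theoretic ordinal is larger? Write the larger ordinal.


Proof-theoretic ordinal of PRA (Primitive Recursive Arithmetic): omega^omega
Proof-theoretic ordinal of ID_2 (twice-iterated inductive definitions): psi_0(epsilon_{Omega_2+1})
Comparing: omega^omega < psi_0(epsilon_{Omega_2+1}).
The larger ordinal is psi_0(epsilon_{Omega_2+1}) (from ID_2 (twice-iterated inductive definitions)).

psi_0(epsilon_{Omega_2+1})


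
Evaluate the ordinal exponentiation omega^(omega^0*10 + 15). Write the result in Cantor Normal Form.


omega^(omega^0*10 + 15):
omega^0 = 1, so the exponent is 10 + 15 = 25 (finite ordinal addition).
Result = omega^25, already a single CNF term.

omega^25


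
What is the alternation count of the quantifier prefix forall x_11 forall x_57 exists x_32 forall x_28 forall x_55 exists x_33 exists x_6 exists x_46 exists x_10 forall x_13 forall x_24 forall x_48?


Walk the prefix and count type changes:
  position 1: forall -> forall
  position 2: forall -> exists <-- alternation
  position 3: exists -> forall <-- alternation
  position 4: forall -> forall
  position 5: forall -> exists <-- alternation
  position 6: exists -> exists
  position 7: exists -> exists
  position 8: exists -> exists
  position 9: exists -> forall <-- alternation
  position 10: forall -> forall
  position 11: forall -> forall
Total alternations = 4

4


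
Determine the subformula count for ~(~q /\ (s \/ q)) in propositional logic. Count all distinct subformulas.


Formula: ~(~q /\ (s \/ q))
Subformulas found:
  1. q
  2. s
  3. ~q
  4. (s \/ q)
  5. (~q /\ (s \/ q))
  6. ~(~q /\ (s \/ q))
Total distinct subformulas = 6

6


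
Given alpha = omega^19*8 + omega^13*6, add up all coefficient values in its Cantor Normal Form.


CNF: omega^19*8 + omega^13*6
Coefficients: 8 + 6 = 14

14


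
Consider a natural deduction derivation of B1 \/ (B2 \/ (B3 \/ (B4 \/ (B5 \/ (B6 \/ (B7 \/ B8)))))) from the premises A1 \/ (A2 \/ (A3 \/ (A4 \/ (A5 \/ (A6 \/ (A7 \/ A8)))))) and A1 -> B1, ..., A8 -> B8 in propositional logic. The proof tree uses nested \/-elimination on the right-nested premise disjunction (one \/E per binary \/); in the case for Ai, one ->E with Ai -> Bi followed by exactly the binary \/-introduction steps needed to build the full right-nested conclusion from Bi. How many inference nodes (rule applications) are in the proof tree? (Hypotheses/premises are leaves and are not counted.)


Constructive dilemma with 8 branches, all disjunctions right-nested:
- \/E: the premise has 7 binary \/, each eliminated once: 7 nodes.
- ->E: one per case (Ai with Ai -> Bi gives Bi): 8 nodes.
- \/I: in case i < n, Bi needs 1 step to form Bi \/ (B(i+1) \/ ...) and then i-1 steps to prepend B(i-1), ..., B1, i.e. i steps; in case i = n, B8 needs 7 prepend steps.
  \/I total = (1 + 2 + ... + 7) + 7 = 28 + 7 = 35 nodes.
Total = 7 + 8 + 35 = 50

50


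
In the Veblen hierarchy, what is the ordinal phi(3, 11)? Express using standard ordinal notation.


phi(3, 11):
phi(3, beta) = eta_beta (the beta-th eta number, fixed point of zeta).
phi(3, 11) = eta_11

eta_11


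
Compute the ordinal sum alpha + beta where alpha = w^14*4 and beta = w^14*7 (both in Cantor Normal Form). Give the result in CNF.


Ordinal addition w^14*4 + w^14*7:
Both terms have the same exponent 14.
w^e*c + w^e*d = w^e*(c+d).
Result = w^14*(4+7) = w^14*11

w^14*11


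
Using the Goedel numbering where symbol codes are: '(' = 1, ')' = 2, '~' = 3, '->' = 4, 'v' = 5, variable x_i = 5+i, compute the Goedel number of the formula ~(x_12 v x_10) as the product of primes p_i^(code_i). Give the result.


Formula: ~(x_12 v x_10)
Symbol codes: [3, 1, 17, 5, 15, 2]
Primes: [2, 3, 5, 7, 11, 13]
p_1^3 = 2^3 = 8
p_2^1 = 3^1 = 3
p_3^17 = 5^17 = 762939453125
p_4^5 = 7^5 = 16807
p_5^15 = 11^15 = 4177248169415651
p_6^2 = 13^2 = 169
Product = 217254358285937531146234130859375000

217254358285937531146234130859375000


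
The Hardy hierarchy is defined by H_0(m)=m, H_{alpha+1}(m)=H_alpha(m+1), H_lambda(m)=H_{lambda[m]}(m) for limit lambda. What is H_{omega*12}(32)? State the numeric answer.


H_{omega*12}(32):
For the Hardy hierarchy, H_{omega*k}(n) = 2^k * n.
2^12 = 4096.
4096 * 32 = 131072

131072


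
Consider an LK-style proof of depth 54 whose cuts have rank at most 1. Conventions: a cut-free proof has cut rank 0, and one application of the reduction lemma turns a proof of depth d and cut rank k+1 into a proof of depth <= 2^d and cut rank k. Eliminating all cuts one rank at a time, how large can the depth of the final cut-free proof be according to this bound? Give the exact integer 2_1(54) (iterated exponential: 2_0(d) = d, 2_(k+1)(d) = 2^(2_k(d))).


Each rank reduction sends depth d to at most 2^d; cut rank r needs r reductions.
2_0(54) = 54
2_1(54) = 2^54 = 18014398509481984
Cut-free depth bound = 18014398509481984

18014398509481984


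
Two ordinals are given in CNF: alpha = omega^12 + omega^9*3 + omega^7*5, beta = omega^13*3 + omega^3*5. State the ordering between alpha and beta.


Compare term by term from highest exponent:
alpha = omega^12 + omega^9*3 + omega^7*5
beta = omega^13*3 + omega^3*5
Term 1: alpha has omega^12*1, beta has omega^13*3
Term 2: alpha has omega^9*3, beta has omega^3*5
Term 3: alpha has omega^7*5, beta has omega^0*0
Result: alpha < beta

alpha < beta


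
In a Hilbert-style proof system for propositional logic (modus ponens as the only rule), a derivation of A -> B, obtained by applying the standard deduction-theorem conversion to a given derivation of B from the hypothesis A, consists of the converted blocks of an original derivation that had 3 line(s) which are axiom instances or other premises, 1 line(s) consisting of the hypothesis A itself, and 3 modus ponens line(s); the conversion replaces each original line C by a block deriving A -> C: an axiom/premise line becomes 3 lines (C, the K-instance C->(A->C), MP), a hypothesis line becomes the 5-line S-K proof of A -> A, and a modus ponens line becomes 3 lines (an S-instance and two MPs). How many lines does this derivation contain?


Deduction-theorem conversion, block by block:
- 3 axiom/premise lines -> 3 lines each = 9
- 1 hypothesis lines -> 5 lines each (identity proof A->A) = 5
- 3 MP lines -> 3 lines each (S-instance, MP, MP) = 9
Total = 9 + 5 + 9 = 23 lines.

23


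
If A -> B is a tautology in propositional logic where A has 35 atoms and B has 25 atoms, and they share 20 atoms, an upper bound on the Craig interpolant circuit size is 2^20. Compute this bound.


Shared atoms = 20
Craig interpolant size bound = 2^20
= 1048576

1048576


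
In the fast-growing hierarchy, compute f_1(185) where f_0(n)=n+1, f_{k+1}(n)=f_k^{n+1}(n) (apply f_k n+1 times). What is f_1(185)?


f_1(185) = f_0^186(185)
f_0 adds 1 each time, applied 186 times.
f_1(185) = 185 + 186 = 371

371


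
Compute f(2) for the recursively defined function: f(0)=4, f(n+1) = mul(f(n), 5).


f(0) = 4
f(1) = mul(f(0), 5) = mul(4, 5) = 20
f(2) = mul(f(1), 5) = mul(20, 5) = 100


100


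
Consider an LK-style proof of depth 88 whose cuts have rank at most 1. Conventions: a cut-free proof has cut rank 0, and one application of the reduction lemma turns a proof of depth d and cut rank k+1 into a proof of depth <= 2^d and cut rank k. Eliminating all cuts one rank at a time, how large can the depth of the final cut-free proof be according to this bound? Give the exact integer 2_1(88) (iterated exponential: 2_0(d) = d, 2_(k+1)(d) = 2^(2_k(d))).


Each rank reduction sends depth d to at most 2^d; cut rank r needs r reductions.
2_0(88) = 88
2_1(88) = 2^88 = 309485009821345068724781056
Cut-free depth bound = 309485009821345068724781056

309485009821345068724781056


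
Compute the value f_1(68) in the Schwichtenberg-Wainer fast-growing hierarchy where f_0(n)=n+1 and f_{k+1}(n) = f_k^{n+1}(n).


f_1(68) = f_0^69(68)
f_0 adds 1 each time, applied 69 times.
f_1(68) = 68 + 69 = 137

137


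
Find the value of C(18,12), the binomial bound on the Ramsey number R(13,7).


R(13,7) <= C(13+7-2, 13-1) = C(18, 12)
C(18, 12) = 18! / (12! * 6!)
= 18564

18564


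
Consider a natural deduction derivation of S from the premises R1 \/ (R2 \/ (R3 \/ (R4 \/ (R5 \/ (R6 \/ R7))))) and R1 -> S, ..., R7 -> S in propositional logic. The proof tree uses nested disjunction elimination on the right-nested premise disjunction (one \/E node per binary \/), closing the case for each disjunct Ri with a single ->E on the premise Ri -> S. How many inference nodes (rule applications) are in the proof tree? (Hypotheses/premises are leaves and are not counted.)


The premise R1 \/ (R2 \/ (R3 \/ (R4 \/ (R5 \/ (R6 \/ R7))))) contains 7 disjuncts, hence 6 binary \/ connectives.
- Each binary \/ is eliminated once: 6 \/E nodes.
- Each of the 7 cases Ri derives S by one ->E with Ri -> S: 7 ->E nodes.
Total = 6 + 7 = 13

13


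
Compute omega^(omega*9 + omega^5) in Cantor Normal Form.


omega^(omega*9 + omega^5):
In ordinal addition a term is absorbed by a following term of strictly larger exponent: 1 < 5, so omega*9 + omega^5 = omega^5.
omega raised to a CNF ordinal is a single CNF term: Result = omega^(omega^5)

omega^(omega^5)


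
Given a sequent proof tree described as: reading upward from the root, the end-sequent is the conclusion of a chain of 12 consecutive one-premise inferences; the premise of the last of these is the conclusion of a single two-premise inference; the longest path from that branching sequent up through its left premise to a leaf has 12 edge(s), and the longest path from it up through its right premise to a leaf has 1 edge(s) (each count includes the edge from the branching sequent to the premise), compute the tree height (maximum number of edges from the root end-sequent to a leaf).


Longest path through the left premise: 12 edges (measured from the branching sequent)
Longest path through the right premise: 1 edges
Height of the subtree rooted at the branching sequent: max(12, 1) = 12
The branching sequent sits 12 edges above the root (the chain of one-premise inferences), so height = 12 + 12 = 24

24


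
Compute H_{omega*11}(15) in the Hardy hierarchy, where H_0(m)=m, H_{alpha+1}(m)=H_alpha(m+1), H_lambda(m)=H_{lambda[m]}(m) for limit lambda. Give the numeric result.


H_{omega*11}(15):
For the Hardy hierarchy, H_{omega*k}(n) = 2^k * n.
2^11 = 2048.
2048 * 15 = 30720

30720


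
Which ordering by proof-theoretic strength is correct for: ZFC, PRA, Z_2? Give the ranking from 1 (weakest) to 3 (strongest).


Ordering by consistency strength:
1. PRA
2. Z_2
3. ZFC


ZFC=3, PRA=1, Z_2=2


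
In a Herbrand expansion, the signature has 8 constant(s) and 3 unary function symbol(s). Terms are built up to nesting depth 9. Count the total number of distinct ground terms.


Herbrand terms by depth:
Depth 0: 8 constants
Depth 1: 24 new terms (running total: 32)
Depth 2: 72 new terms (running total: 104)
Depth 3: 216 new terms (running total: 320)
Depth 4: 648 new terms (running total: 968)
Depth 5: 1944 new terms (running total: 2912)
Depth 6: 5832 new terms (running total: 8744)
Depth 7: 17496 new terms (running total: 26240)
Depth 8: 52488 new terms (running total: 78728)
Depth 9: 157464 new terms (running total: 236192)
Total distinct ground terms = 236192

236192


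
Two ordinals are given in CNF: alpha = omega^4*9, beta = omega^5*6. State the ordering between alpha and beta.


Compare term by term from highest exponent:
alpha = omega^4*9
beta = omega^5*6
Term 1: alpha has omega^4*9, beta has omega^5*6
Result: alpha < beta

alpha < beta


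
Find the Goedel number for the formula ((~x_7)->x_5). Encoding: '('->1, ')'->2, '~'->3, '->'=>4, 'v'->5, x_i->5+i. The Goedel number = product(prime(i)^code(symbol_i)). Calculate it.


Formula: ((~x_7)->x_5)
Symbol codes: [1, 1, 3, 12, 2, 4, 10, 2]
Primes: [2, 3, 5, 7, 11, 13, 17, 19]
p_1^1 = 2^1 = 2
p_2^1 = 3^1 = 3
p_3^3 = 5^3 = 125
p_4^12 = 7^12 = 13841287201
p_5^2 = 11^2 = 121
p_6^4 = 13^4 = 28561
p_7^10 = 17^10 = 2015993900449
p_8^2 = 19^2 = 361
Product = 26109162352873699856193525495156750

26109162352873699856193525495156750


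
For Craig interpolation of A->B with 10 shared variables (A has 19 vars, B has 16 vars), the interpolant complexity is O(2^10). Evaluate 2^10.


Shared atoms = 10
Craig interpolant size bound = 2^10
= 1024

1024


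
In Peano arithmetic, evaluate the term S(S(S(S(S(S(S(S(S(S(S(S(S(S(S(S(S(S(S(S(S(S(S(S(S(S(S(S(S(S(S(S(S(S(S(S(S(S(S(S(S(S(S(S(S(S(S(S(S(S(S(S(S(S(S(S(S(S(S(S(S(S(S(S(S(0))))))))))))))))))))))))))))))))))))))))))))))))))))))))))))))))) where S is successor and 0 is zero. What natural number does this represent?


Counting successors applied to 0:
65 applications of S to 0 = 65

65


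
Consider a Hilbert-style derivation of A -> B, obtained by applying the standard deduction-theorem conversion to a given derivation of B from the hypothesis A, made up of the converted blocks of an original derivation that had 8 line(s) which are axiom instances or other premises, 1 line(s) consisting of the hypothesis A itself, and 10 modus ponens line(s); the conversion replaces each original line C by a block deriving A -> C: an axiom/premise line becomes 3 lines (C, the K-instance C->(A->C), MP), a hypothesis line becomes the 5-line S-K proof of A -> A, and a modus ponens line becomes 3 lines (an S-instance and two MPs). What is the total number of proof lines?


Deduction-theorem conversion, block by block:
- 8 axiom/premise lines -> 3 lines each = 24
- 1 hypothesis lines -> 5 lines each (identity proof A->A) = 5
- 10 MP lines -> 3 lines each (S-instance, MP, MP) = 30
Total = 24 + 5 + 30 = 59 lines.

59


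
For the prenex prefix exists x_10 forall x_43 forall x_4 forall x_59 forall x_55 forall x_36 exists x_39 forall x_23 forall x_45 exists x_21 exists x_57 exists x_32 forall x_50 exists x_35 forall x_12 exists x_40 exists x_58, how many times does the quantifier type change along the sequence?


Walk the prefix and count type changes:
  position 1: exists -> forall <-- alternation
  position 2: forall -> forall
  position 3: forall -> forall
  position 4: forall -> forall
  position 5: forall -> forall
  position 6: forall -> exists <-- alternation
  position 7: exists -> forall <-- alternation
  position 8: forall -> forall
  position 9: forall -> exists <-- alternation
  position 10: exists -> exists
  position 11: exists -> exists
  position 12: exists -> forall <-- alternation
  position 13: forall -> exists <-- alternation
  position 14: exists -> forall <-- alternation
  position 15: forall -> exists <-- alternation
  position 16: exists -> exists
Total alternations = 8

8


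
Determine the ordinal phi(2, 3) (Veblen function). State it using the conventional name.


phi(2, 3):
phi(2, beta) = zeta_beta (the beta-th zeta number, fixed point of epsilon).
phi(2, 3) = zeta_3

zeta_3


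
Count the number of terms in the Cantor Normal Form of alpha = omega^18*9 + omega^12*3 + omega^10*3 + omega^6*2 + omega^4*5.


CNF: omega^18*9 + omega^12*3 + omega^10*3 + omega^6*2 + omega^4*5
Count the summands separated by '+':
  term 1: omega^18*9
  term 2: omega^12*3
  term 3: omega^10*3
  term 4: omega^6*2
  term 5: omega^4*5
Total terms = 5

5


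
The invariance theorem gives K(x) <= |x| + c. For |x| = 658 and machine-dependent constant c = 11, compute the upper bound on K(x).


K(x) <= |x| + c = 658 + 11 = 669

669


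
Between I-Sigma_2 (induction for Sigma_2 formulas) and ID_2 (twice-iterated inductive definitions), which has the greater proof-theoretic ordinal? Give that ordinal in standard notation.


Proof-theoretic ordinal of I-Sigma_2 (induction for Sigma_2 formulas): omega^(omega^omega)
Proof-theoretic ordinal of ID_2 (twice-iterated inductive definitions): psi_0(epsilon_{Omega_2+1})
Comparing: omega^(omega^omega) < psi_0(epsilon_{Omega_2+1}).
The larger ordinal is psi_0(epsilon_{Omega_2+1}) (from ID_2 (twice-iterated inductive definitions)).

psi_0(epsilon_{Omega_2+1})


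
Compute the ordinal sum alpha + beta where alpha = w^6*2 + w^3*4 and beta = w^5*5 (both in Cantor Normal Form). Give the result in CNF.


Ordinal addition (w^6*2 + w^3*4) + w^5*5:
alpha's leading term has exponent 6 > beta's exponent 5, so it survives.
alpha's tail term has exponent 3 < beta's exponent 5, so it is absorbed by beta.
In ordinal addition, any term followed by a strictly larger-exponent term is absorbed.
Result = w^6*2 + w^5*5

w^6*2 + w^5*5


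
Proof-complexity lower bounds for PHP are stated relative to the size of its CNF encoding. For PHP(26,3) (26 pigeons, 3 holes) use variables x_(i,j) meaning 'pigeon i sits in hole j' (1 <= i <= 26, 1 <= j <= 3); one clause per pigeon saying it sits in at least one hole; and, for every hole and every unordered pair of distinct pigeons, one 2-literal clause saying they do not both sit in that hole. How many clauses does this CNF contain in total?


PHP(26,3): 26 pigeons, 3 holes, 26*3 = 78 variables.
- pigeon clauses: one per pigeon -> 26 clauses
- hole clauses: 3 holes * C(26,2) = 3 * 325 -> 975 clauses
Total clauses = 26 + 975 = 1001

1001


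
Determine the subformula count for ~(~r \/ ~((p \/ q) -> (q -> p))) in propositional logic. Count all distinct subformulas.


Formula: ~(~r \/ ~((p \/ q) -> (q -> p)))
Subformulas found:
  1. q
  2. r
  3. p
  4. ~r
  5. (p \/ q)
  6. (q -> p)
  7. ((p \/ q) -> (q -> p))
  8. ~((p \/ q) -> (q -> p))
  9. (~r \/ ~((p \/ q) -> (q -> p)))
  10. ~(~r \/ ~((p \/ q) -> (q -> p)))
Total distinct subformulas = 10

10


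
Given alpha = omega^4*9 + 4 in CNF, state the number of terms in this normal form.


CNF: omega^4*9 + 4
Count the summands separated by '+':
  term 1: omega^4*9
  term 2: 4
Total terms = 2

2


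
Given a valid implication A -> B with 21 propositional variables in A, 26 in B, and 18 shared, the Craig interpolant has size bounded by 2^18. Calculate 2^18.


Shared atoms = 18
Craig interpolant size bound = 2^18
= 262144

262144


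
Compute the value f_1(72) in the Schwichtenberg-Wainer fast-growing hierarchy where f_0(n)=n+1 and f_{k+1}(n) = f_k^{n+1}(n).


f_1(72) = f_0^73(72)
f_0 adds 1 each time, applied 73 times.
f_1(72) = 72 + 73 = 145

145


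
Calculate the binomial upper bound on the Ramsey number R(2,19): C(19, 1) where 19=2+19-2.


R(2,19) <= C(2+19-2, 2-1) = C(19, 1)
C(19, 1) = 19! / (1! * 18!)
= 19

19


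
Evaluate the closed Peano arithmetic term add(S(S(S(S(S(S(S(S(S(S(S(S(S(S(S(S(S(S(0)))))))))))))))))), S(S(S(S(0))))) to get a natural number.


add(S^18(0), S^4(0)):
S^18(0) = 18
S^4(0) = 4
18 + 4 = 22

22


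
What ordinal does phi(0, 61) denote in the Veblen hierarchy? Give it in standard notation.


phi(0, 61):
phi(0, beta) = omega^beta by definition.
phi(0, 61) = omega^61

omega^61


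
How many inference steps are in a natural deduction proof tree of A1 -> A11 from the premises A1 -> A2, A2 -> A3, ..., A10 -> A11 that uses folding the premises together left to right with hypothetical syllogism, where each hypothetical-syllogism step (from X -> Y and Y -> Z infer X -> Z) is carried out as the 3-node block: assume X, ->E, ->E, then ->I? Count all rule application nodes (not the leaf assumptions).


There are 10 premises in the chain. The first HS step combines premises 1 and 2; each further premise needs one more HS step.
So 10 premises require 10 - 1 = 9 hypothetical-syllogism steps.
Each HS step uses 3 inference nodes (->E, ->E, ->I).
9 * 3 = 27 total inference nodes.

27


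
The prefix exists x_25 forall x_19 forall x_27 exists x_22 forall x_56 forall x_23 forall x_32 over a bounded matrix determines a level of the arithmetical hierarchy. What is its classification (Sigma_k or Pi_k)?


Leading quantifier is exists, so the class is Sigma.
Number of quantifier blocks = alternations + 1 = 3 + 1 = 4.
Classification: Sigma_4

Sigma_4


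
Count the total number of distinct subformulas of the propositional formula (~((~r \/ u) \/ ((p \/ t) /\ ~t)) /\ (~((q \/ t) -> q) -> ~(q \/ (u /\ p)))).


Formula: (~((~r \/ u) \/ ((p \/ t) /\ ~t)) /\ (~((q \/ t) -> q) -> ~(q \/ (u /\ p))))
Subformulas found:
  1. r
  2. q
  3. u
  4. t
  5. p
  6. ~t
  7. ~r
  8. (q \/ t)
  9. (u /\ p)
  10. (p \/ t)
  11. (~r \/ u)
  12. (q \/ (u /\ p))
  13. ((q \/ t) -> q)
  14. ~(q \/ (u /\ p))
  15. ((p \/ t) /\ ~t)
  16. ~((q \/ t) -> q)
  17. ((~r \/ u) \/ ((p \/ t) /\ ~t))
  18. ~((~r \/ u) \/ ((p \/ t) /\ ~t))
  19. (~((q \/ t) -> q) -> ~(q \/ (u /\ p)))
  20. (~((~r \/ u) \/ ((p \/ t) /\ ~t)) /\ (~((q \/ t) -> q) -> ~(q \/ (u /\ p))))
Total distinct subformulas = 20

20


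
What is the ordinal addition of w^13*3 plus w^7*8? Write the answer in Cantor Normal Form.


Ordinal addition w^13*3 + w^7*8:
Leading exponent of alpha (13) > leading exponent of beta (7).
Since alpha's term has higher exponent than beta's leading term,
the sum is simply alpha followed by beta.
Result = w^13*3 + w^7*8

w^13*3 + w^7*8


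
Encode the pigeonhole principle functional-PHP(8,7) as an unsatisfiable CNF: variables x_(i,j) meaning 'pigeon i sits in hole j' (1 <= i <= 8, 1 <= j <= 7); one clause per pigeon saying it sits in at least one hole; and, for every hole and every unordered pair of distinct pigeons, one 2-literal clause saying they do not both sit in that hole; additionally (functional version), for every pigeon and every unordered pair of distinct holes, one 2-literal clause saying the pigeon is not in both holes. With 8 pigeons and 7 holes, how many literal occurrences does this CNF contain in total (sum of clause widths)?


functional-PHP(8,7): 8 pigeons, 7 holes, 8*7 = 56 variables.
- pigeon clauses: one per pigeon -> 8 clauses of width 7 -> 56 literals
- hole clauses: 7 holes * C(8,2) = 7 * 28 -> 196 clauses of width 2 -> 392 literals
- functional clauses: 8 pigeons * C(7,2) = 8 * 21 -> 168 clauses of width 2 -> 336 literals
Total literal occurrences = 56 + 392 + 336 = 784

784


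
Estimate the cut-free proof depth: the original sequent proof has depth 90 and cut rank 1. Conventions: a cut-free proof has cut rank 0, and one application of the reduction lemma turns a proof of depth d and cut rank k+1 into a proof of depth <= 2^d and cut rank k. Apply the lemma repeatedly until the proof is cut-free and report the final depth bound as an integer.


Each rank reduction sends depth d to at most 2^d; cut rank r needs r reductions.
2_0(90) = 90
2_1(90) = 2^90 = 1237940039285380274899124224
Cut-free depth bound = 1237940039285380274899124224

1237940039285380274899124224


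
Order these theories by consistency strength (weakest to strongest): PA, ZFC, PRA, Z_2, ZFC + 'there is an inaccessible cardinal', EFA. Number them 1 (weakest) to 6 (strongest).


Ordering by consistency strength:
1. EFA
2. PRA
3. PA
4. Z_2
5. ZFC
6. ZFC + 'there is an inaccessible cardinal'


PA=3, ZFC=5, PRA=2, Z_2=4, ZFC + 'there is an inaccessible cardinal'=6, EFA=1


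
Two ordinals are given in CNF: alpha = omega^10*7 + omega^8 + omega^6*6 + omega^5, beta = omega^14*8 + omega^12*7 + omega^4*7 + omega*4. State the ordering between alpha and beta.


Compare term by term from highest exponent:
alpha = omega^10*7 + omega^8 + omega^6*6 + omega^5
beta = omega^14*8 + omega^12*7 + omega^4*7 + omega*4
Term 1: alpha has omega^10*7, beta has omega^14*8
Term 2: alpha has omega^8*1, beta has omega^12*7
Term 3: alpha has omega^6*6, beta has omega^4*7
Term 4: alpha has omega^5*1, beta has omega^1*4
Result: alpha < beta

alpha < beta


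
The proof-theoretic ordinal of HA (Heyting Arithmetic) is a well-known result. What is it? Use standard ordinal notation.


The proof-theoretic ordinal of HA (Heyting Arithmetic) is a standard result in ordinal analysis.
This ordinal is the supremum of order types of primitive recursive well-orderings
that the theory can prove to be well-ordered.
For HA (Heyting Arithmetic), the proof-theoretic ordinal is epsilon_0.

epsilon_0


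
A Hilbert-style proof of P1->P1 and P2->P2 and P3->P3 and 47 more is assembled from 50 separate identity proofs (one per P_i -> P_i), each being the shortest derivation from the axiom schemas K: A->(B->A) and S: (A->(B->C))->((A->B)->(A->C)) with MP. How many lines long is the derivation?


The shortest proof of A->A from K and S in the Hilbert calculus has exactly 5 lines:
(1) K instance A->((A->A)->A), (2) S instance, (3) MP on 1,2, (4) K instance A->(A->A), (5) MP on 3,4.
For 50 independent identities: 50 * 5 = 250 lines total.

250


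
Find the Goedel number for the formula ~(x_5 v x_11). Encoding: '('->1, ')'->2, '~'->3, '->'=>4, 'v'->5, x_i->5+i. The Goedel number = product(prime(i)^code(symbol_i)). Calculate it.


Formula: ~(x_5 v x_11)
Symbol codes: [3, 1, 10, 5, 16, 2]
Primes: [2, 3, 5, 7, 11, 13]
p_1^3 = 2^3 = 8
p_2^1 = 3^1 = 3
p_3^10 = 5^10 = 9765625
p_4^5 = 7^5 = 16807
p_5^16 = 11^16 = 45949729863572161
p_6^2 = 13^2 = 169
Product = 30589413646660004385389765625000

30589413646660004385389765625000


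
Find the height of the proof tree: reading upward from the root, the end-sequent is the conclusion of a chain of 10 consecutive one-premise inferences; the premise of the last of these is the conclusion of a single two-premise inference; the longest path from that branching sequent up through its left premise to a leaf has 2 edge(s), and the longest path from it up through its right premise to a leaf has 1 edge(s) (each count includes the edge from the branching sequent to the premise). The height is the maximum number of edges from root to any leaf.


Longest path through the left premise: 2 edges (measured from the branching sequent)
Longest path through the right premise: 1 edges
Height of the subtree rooted at the branching sequent: max(2, 1) = 2
The branching sequent sits 10 edges above the root (the chain of one-premise inferences), so height = 2 + 10 = 12

12


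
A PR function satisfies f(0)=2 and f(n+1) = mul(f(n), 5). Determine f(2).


f(0) = 2
f(1) = mul(f(0), 5) = mul(2, 5) = 10
f(2) = mul(f(1), 5) = mul(10, 5) = 50


50


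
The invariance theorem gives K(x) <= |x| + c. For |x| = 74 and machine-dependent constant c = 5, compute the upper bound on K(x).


K(x) <= |x| + c = 74 + 5 = 79

79
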